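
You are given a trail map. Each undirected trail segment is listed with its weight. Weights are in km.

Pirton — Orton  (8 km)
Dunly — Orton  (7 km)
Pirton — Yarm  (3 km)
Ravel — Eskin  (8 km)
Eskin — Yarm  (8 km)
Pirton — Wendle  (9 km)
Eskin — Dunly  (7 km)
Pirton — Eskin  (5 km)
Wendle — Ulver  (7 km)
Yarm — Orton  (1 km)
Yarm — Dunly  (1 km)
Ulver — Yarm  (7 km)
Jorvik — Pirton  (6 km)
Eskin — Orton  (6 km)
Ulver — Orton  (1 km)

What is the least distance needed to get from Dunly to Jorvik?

10 km

Enumerating some paths:
Dunly–Yarm–Orton–Pirton–Jorvik: 1+1+8+6 = 16
Dunly–Orton–Yarm–Pirton–Jorvik: 7+1+3+6 = 17
Dunly–Yarm–Pirton–Jorvik: 1+3+6 = 10
Cheapest is Dunly–Yarm–Pirton–Jorvik at 10 km.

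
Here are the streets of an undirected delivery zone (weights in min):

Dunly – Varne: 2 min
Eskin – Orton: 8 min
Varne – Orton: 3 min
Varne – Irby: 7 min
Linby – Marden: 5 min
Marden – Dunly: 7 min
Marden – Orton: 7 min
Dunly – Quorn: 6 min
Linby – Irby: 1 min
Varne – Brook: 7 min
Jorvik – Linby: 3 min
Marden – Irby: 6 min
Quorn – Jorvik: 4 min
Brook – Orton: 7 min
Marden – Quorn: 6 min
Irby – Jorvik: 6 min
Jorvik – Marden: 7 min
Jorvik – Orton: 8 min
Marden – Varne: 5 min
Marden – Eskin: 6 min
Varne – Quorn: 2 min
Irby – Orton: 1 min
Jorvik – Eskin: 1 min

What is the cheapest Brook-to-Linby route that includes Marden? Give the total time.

17 min

Best Brook to Marden: Brook–Varne–Marden costing 12
Best Marden to Linby: Marden–Linby costing 5
Total via Marden: 12 + 5 = 17 min.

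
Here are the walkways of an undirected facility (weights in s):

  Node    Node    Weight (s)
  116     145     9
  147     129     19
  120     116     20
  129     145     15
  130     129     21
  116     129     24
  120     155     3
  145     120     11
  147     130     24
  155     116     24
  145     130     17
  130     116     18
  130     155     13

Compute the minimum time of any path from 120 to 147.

40 s

Running Dijkstra from 120:
120: 0
155: 3  (via 120)
145: 11  (via 120)
130: 16  (via 155)
116: 20  (via 120)
129: 26  (via 145)
147: 40  (via 130)
Shortest route: 120–155–130–147 = 40 s.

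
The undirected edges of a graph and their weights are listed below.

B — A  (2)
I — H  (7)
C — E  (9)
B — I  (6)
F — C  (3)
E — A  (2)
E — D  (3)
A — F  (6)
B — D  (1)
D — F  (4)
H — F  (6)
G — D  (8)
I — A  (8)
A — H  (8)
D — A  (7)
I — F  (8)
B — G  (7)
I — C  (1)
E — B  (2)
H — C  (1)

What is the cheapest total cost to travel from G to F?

12

Candidate routes:
G → B → A → F: 7+2+6 = 15
G → D → F: 8+4 = 12
G → B → E → D → F: 7+2+3+4 = 16
The minimum is 12 via G → D → F.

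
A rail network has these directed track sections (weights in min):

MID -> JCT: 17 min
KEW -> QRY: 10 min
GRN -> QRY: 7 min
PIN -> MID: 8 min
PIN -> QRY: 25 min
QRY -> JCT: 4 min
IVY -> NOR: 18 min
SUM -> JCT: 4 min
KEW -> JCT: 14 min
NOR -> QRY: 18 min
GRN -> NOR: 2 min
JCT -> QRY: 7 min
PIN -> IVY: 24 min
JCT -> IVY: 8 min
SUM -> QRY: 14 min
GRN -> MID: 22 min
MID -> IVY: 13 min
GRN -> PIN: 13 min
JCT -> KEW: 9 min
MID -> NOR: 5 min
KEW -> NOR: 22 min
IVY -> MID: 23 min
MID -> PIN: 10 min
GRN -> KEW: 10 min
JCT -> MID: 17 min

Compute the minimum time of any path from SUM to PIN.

Shortest distances from SUM:
SUM: 0
JCT: 4  (via SUM)
QRY: 11  (via JCT)
IVY: 12  (via JCT)
KEW: 13  (via JCT)
MID: 21  (via JCT)
NOR: 26  (via MID)
PIN: 31  (via MID)
Shortest route: SUM → JCT → MID → PIN = 31 min.

31 min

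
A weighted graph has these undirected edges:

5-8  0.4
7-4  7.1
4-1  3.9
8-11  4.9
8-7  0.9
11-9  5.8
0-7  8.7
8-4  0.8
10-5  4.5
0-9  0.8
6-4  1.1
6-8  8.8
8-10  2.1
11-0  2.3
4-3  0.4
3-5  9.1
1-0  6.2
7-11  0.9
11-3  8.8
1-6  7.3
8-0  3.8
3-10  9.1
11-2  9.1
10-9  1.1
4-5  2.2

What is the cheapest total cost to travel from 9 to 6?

5.1

Running Dijkstra from 9:
9: 0
0: 0.8  (via 9)
10: 1.1  (via 9)
11: 3.1  (via 0)
8: 3.2  (via 10)
5: 3.6  (via 8)
4: 4  (via 8)
7: 4  (via 11)
3: 4.4  (via 4)
6: 5.1  (via 4)
Shortest route: 9–10–8–4–6 = 5.1.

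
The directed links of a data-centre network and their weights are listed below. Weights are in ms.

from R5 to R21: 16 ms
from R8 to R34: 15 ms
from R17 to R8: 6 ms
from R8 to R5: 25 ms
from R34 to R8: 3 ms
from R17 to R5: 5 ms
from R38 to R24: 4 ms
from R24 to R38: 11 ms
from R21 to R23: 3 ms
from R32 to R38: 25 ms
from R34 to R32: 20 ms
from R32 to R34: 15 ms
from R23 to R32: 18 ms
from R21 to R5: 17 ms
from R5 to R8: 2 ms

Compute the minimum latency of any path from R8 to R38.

Enumerating some paths:
R8 - R34 - R32 - R38: 15+20+25 = 60
R8 - R5 - R21 - R23 - R32 - R38: 25+16+3+18+25 = 87
Cheapest is R8 - R34 - R32 - R38 at 60 ms.

60 ms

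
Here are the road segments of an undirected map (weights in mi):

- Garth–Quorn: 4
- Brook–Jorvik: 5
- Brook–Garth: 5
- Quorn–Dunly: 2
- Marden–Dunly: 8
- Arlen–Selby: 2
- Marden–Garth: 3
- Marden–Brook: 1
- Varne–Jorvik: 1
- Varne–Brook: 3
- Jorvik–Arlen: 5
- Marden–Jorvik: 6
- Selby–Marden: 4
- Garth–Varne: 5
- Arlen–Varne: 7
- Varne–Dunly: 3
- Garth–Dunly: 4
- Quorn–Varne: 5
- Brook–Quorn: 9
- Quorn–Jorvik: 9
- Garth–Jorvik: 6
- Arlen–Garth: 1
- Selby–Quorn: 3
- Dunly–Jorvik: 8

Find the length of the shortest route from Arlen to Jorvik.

Compare a few routes:
Arlen–Garth–Jorvik: 1+6 = 7
Arlen–Garth–Varne–Jorvik: 1+5+1 = 7
Arlen–Jorvik: 5 = 5
The minimum is 5 mi via Arlen–Jorvik.

5 mi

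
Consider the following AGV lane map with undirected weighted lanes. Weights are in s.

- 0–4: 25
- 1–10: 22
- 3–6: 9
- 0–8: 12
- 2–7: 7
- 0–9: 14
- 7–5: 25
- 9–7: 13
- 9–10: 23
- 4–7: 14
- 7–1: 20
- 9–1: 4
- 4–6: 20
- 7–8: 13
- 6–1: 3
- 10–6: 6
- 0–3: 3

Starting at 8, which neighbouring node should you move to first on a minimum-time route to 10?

0

Compare a few routes:
8 - 0 - 3 - 6 - 10: 12+3+9+6 = 30
8 - 7 - 9 - 1 - 6 - 10: 13+13+4+3+6 = 39
The minimum is 30 s via 8 - 0 - 3 - 6 - 10.
So from 8 the first move is to 0.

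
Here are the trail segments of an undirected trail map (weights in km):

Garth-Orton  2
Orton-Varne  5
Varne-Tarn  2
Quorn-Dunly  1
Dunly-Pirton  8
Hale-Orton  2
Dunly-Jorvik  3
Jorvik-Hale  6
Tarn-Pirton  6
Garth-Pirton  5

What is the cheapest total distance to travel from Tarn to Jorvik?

Shortest distances from Tarn:
Tarn: 0
Varne: 2  (via Tarn)
Pirton: 6  (via Tarn)
Orton: 7  (via Varne)
Hale: 9  (via Orton)
Garth: 9  (via Orton)
Dunly: 14  (via Pirton)
Jorvik: 15  (via Hale)
Shortest route: Tarn–Varne–Orton–Hale–Jorvik = 15 km.

15 km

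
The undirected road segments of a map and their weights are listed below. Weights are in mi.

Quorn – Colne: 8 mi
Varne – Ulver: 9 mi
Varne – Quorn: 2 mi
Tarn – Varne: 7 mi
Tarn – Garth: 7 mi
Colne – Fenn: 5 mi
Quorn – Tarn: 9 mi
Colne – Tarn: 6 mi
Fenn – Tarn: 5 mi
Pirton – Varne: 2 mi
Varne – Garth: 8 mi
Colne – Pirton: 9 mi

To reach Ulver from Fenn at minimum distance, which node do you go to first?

Compare a few routes:
Fenn–Tarn–Varne–Ulver: 5+7+9 = 21
Fenn–Colne–Quorn–Varne–Ulver: 5+8+2+9 = 24
Fenn–Colne–Pirton–Varne–Ulver: 5+9+2+9 = 25
Fenn–Tarn–Quorn–Varne–Ulver: 5+9+2+9 = 25
The minimum is 21 mi via Fenn–Tarn–Varne–Ulver.
So from Fenn the first move is to Tarn.

Tarn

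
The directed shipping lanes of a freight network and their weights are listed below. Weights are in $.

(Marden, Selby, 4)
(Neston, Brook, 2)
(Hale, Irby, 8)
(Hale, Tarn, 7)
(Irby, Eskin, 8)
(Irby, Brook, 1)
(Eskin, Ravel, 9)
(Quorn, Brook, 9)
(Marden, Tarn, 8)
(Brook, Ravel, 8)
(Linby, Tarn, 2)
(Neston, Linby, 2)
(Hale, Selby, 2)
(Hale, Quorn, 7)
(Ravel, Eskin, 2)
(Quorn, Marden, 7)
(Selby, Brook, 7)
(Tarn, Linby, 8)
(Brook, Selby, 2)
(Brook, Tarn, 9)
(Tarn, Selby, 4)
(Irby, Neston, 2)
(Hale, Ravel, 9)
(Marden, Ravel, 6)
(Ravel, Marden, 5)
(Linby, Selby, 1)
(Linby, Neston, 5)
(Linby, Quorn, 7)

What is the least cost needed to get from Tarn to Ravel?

Compare a few routes:
Tarn → Linby → Neston → Brook → Ravel: 8+5+2+8 = 23
Tarn → Selby → Brook → Ravel: 4+7+8 = 19
The minimum is $19 via Tarn → Selby → Brook → Ravel.

$19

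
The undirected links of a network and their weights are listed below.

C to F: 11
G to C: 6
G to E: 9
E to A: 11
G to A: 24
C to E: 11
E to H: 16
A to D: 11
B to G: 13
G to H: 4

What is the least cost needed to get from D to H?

Candidate routes:
D–A–E–H: 11+11+16 = 38
D–A–G–H: 11+24+4 = 39
D–A–E–G–H: 11+11+9+4 = 35
The minimum is 35 via D–A–E–G–H.

35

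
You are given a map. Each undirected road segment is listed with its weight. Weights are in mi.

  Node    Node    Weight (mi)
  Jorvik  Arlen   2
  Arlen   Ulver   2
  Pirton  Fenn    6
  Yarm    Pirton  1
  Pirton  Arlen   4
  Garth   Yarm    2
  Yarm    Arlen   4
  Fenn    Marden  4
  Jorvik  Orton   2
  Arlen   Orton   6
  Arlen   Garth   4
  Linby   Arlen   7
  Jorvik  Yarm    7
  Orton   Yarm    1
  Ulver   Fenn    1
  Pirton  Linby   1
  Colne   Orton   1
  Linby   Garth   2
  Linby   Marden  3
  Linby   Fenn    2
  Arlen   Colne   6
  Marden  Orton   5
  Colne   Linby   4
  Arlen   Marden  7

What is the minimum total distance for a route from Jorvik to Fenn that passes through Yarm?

7 mi

Shortest Jorvik→Yarm: Jorvik → Orton → Yarm = 3
Shortest Yarm→Fenn: Yarm → Pirton → Linby → Fenn = 4
Total via Yarm: 3 + 4 = 7 mi.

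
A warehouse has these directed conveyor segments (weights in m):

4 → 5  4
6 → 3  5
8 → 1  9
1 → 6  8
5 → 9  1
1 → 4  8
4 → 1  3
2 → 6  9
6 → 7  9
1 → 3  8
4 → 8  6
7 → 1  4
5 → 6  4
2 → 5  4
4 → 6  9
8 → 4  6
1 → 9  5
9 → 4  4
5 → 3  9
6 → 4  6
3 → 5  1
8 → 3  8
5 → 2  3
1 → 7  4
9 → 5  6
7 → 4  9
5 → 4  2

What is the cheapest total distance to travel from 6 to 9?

Settle nodes by increasing distance from 6:
6: 0
3: 5  (via 6)
4: 6  (via 6)
5: 6  (via 3)
9: 7  (via 5)
Shortest route: 6 → 3 → 5 → 9 = 7 m.

7 m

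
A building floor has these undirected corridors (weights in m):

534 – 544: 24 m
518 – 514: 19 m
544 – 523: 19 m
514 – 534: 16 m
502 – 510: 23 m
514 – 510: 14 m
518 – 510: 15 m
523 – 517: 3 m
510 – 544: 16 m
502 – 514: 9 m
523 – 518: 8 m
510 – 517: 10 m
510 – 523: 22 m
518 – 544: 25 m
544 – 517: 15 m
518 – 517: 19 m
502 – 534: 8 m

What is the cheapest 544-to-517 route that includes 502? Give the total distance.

Shortest 544→502: 544 → 534 → 502 = 32
Best 502 to 517: 502 → 510 → 517 costing 33
Total via 502: 32 + 33 = 65 m.

65 m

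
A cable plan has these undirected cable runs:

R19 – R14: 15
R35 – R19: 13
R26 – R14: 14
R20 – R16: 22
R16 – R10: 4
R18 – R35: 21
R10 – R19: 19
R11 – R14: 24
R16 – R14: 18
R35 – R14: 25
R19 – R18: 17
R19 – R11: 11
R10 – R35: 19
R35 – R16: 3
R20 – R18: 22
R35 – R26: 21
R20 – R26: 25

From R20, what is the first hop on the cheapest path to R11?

Candidate routes:
R20 - R16 - R35 - R19 - R11: 22+3+13+11 = 49
R20 - R18 - R19 - R11: 22+17+11 = 50
R20 - R16 - R10 - R19 - R11: 22+4+19+11 = 56
R20 - R26 - R14 - R11: 25+14+24 = 63
The minimum is 49 via R20 - R16 - R35 - R19 - R11.
So from R20 the first move is to R16.

R16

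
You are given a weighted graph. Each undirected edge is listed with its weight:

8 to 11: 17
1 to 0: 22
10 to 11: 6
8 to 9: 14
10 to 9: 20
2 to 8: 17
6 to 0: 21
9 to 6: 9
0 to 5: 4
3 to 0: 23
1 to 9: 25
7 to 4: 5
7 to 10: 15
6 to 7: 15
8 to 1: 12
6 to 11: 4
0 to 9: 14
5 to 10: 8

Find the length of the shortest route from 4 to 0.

32

Compare a few routes:
4 → 7 → 10 → 5 → 0: 5+15+8+4 = 32
4 → 7 → 6 → 0: 5+15+21 = 41
4 → 7 → 6 → 11 → 10 → 5 → 0: 5+15+4+6+8+4 = 42
4 → 7 → 6 → 9 → 0: 5+15+9+14 = 43
Cheapest is 4 → 7 → 10 → 5 → 0 at 32.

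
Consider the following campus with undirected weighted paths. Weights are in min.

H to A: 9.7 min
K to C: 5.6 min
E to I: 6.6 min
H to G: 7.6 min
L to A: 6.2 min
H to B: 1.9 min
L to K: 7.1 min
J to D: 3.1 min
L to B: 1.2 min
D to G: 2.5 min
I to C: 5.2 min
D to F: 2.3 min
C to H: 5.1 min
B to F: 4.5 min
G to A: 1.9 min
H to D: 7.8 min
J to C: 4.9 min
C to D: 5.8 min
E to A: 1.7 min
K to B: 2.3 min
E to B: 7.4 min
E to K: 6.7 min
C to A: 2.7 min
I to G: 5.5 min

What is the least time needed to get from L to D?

8 min

Running Dijkstra from L:
L: 0
B: 1.2  (via L)
H: 3.1  (via B)
K: 3.5  (via B)
F: 5.7  (via B)
A: 6.2  (via L)
E: 7.9  (via A)
D: 8  (via F)
Shortest route: L–B–F–D = 8 min.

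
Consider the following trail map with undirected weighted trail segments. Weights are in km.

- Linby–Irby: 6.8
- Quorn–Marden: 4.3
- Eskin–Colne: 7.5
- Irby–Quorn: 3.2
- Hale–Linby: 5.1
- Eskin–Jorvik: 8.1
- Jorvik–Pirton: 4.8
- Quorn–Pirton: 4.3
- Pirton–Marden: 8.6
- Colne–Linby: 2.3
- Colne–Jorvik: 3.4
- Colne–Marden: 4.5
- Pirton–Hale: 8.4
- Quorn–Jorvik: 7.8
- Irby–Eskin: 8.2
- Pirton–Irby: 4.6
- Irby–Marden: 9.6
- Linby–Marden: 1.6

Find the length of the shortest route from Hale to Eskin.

Settle nodes by increasing distance from Hale:
Hale: 0
Linby: 5.1  (via Hale)
Marden: 6.7  (via Linby)
Colne: 7.4  (via Linby)
Pirton: 8.4  (via Hale)
Jorvik: 10.8  (via Colne)
Quorn: 11  (via Marden)
Irby: 11.9  (via Linby)
Eskin: 14.9  (via Colne)
Shortest route: Hale–Linby–Colne–Eskin = 14.9 km.

14.9 km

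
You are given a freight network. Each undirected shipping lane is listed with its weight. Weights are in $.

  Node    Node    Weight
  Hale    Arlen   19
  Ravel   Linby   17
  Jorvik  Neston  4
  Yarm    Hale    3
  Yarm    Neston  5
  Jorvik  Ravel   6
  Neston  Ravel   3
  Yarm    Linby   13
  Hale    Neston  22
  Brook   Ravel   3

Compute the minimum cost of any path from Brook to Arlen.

$33

Candidate routes:
Brook → Ravel → Neston → Yarm → Hale → Arlen: 3+3+5+3+19 = 33
Brook → Ravel → Jorvik → Neston → Yarm → Hale → Arlen: 3+6+4+5+3+19 = 40
Brook → Ravel → Jorvik → Neston → Hale → Arlen: 3+6+4+22+19 = 54
Brook → Ravel → Neston → Hale → Arlen: 3+3+22+19 = 47
Cheapest is Brook → Ravel → Neston → Yarm → Hale → Arlen at $33.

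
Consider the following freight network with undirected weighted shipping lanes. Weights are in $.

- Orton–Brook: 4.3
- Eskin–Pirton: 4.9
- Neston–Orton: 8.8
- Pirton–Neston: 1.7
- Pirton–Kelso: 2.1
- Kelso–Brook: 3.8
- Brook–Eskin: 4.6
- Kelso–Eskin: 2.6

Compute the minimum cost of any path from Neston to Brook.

Shortest distances from Neston:
Neston: 0
Pirton: 1.7  (via Neston)
Kelso: 3.8  (via Pirton)
Eskin: 6.4  (via Kelso)
Brook: 7.6  (via Kelso)
Shortest route: Neston–Pirton–Kelso–Brook = $7.6.

$7.6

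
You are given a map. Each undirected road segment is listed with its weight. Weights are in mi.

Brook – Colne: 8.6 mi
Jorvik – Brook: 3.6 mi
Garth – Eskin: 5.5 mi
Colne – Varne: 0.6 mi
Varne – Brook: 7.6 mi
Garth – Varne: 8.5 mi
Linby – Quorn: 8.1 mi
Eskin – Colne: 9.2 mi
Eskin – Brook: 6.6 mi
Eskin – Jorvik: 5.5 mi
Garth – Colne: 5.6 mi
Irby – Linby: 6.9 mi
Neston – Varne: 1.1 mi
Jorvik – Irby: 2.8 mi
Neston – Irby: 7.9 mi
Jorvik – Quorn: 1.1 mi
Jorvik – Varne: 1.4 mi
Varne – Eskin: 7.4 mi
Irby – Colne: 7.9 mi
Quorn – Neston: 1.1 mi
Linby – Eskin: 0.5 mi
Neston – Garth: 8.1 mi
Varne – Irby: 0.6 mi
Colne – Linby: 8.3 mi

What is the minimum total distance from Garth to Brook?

11.2 mi

Running Dijkstra from Garth:
Garth: 0
Eskin: 5.5  (via Garth)
Colne: 5.6  (via Garth)
Linby: 6  (via Eskin)
Varne: 6.2  (via Colne)
Irby: 6.8  (via Varne)
Neston: 7.3  (via Varne)
Jorvik: 7.6  (via Varne)
Quorn: 8.4  (via Neston)
Brook: 11.2  (via Jorvik)
Shortest route: Garth → Colne → Varne → Jorvik → Brook = 11.2 mi.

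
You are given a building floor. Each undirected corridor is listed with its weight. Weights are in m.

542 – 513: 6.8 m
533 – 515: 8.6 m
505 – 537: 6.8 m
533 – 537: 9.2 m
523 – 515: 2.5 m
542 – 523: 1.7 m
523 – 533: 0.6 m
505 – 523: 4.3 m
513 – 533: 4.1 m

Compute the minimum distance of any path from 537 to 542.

11.5 m

Shortest distances from 537:
537: 0
505: 6.8  (via 537)
533: 9.2  (via 537)
523: 9.8  (via 533)
542: 11.5  (via 523)
Shortest route: 537–533–523–542 = 11.5 m.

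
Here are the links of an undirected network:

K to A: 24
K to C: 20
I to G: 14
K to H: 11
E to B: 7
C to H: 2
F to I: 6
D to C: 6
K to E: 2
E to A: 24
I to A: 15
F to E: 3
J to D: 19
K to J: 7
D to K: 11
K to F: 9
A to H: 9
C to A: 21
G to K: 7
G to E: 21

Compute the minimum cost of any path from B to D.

Settle nodes by increasing distance from B:
B: 0
E: 7  (via B)
K: 9  (via E)
F: 10  (via E)
G: 16  (via K)
I: 16  (via F)
J: 16  (via K)
D: 20  (via K)
Shortest route: B → E → K → D = 20.

20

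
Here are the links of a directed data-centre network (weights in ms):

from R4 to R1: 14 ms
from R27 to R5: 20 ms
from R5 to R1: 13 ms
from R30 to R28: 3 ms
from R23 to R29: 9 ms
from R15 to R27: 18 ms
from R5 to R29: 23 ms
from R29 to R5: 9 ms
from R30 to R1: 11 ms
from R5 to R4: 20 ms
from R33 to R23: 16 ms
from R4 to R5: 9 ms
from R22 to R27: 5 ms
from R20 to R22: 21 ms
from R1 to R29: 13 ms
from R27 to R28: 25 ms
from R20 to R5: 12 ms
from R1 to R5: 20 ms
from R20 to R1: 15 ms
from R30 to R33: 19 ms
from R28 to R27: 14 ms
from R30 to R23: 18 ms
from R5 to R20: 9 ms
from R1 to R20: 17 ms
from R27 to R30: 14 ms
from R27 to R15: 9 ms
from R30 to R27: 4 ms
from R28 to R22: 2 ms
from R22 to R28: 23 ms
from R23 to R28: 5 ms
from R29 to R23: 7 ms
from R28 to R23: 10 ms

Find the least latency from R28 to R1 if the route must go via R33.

87 ms

Shortest R28→R33: R28 → R22 → R27 → R30 → R33 = 40
Best R33 to R1: R33 → R23 → R29 → R5 → R1 costing 47
Total via R33: 40 + 47 = 87 ms.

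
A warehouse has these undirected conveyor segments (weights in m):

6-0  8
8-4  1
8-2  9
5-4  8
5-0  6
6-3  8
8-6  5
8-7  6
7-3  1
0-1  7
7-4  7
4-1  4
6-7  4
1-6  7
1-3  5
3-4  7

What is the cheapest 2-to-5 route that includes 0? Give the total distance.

27 m

Shortest 2→0: 2 → 8 → 4 → 1 → 0 = 21
Best 0 to 5: 0 → 5 costing 6
Total via 0: 21 + 6 = 27 m.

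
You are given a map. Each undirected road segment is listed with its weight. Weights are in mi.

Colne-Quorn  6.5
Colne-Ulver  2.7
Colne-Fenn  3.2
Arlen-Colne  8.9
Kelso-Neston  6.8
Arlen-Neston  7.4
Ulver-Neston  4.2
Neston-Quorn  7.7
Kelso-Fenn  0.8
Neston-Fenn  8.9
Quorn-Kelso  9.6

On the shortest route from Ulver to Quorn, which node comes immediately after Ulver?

Colne

Candidate routes:
Ulver–Colne–Quorn: 2.7+6.5 = 9.2
Ulver–Colne–Fenn–Kelso–Quorn: 2.7+3.2+0.8+9.6 = 16.3
Ulver–Neston–Quorn: 4.2+7.7 = 11.9
Ulver–Neston–Kelso–Quorn: 4.2+6.8+9.6 = 20.6
The minimum is 9.2 mi via Ulver–Colne–Quorn.
So from Ulver the first move is to Colne.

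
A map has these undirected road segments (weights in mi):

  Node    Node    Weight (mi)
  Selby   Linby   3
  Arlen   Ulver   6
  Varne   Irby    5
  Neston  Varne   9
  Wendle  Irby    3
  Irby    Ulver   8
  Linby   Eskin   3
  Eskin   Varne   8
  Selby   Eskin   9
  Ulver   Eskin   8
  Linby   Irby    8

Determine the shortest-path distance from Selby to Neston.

Shortest distances from Selby:
Selby: 0
Linby: 3  (via Selby)
Eskin: 6  (via Linby)
Irby: 11  (via Linby)
Wendle: 14  (via Irby)
Varne: 14  (via Eskin)
Ulver: 14  (via Eskin)
Arlen: 20  (via Ulver)
Neston: 23  (via Varne)
Shortest route: Selby → Linby → Eskin → Varne → Neston = 23 mi.

23 mi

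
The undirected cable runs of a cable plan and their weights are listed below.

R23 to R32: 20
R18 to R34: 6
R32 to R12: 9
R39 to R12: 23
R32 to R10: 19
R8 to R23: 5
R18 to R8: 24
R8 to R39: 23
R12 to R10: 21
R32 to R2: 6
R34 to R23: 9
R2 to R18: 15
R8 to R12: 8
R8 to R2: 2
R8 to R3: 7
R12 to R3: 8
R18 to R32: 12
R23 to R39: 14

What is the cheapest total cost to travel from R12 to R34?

Running Dijkstra from R12:
R12: 0
R3: 8  (via R12)
R8: 8  (via R12)
R32: 9  (via R12)
R2: 10  (via R8)
R23: 13  (via R8)
R10: 21  (via R12)
R18: 21  (via R32)
R34: 22  (via R23)
Shortest route: R12–R8–R23–R34 = 22.

22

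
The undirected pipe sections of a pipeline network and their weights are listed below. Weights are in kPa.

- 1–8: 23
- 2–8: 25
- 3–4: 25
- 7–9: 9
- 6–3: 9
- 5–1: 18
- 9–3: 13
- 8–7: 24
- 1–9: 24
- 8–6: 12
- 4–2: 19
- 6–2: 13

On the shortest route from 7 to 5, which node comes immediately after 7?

9

Compare a few routes:
7 → 8 → 1 → 5: 24+23+18 = 65
7 → 9 → 3 → 6 → 8 → 1 → 5: 9+13+9+12+23+18 = 84
7 → 8 → 6 → 3 → 9 → 1 → 5: 24+12+9+13+24+18 = 100
7 → 9 → 1 → 5: 9+24+18 = 51
Cheapest is 7 → 9 → 1 → 5 at 51 kPa.
So from 7 the first move is to 9.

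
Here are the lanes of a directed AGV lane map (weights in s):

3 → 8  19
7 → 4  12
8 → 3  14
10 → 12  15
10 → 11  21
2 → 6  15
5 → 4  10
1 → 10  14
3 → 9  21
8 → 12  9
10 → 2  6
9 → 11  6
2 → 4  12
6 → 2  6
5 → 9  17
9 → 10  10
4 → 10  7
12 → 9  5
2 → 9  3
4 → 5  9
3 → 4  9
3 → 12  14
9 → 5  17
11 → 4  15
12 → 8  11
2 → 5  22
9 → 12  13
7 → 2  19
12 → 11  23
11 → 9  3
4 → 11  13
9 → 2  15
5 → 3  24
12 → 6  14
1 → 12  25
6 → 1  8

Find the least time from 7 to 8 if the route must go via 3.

64 s

Shortest 7→3: 7–4–5–3 = 45
Best 3 to 8: 3–8 costing 19
Total via 3: 45 + 19 = 64 s.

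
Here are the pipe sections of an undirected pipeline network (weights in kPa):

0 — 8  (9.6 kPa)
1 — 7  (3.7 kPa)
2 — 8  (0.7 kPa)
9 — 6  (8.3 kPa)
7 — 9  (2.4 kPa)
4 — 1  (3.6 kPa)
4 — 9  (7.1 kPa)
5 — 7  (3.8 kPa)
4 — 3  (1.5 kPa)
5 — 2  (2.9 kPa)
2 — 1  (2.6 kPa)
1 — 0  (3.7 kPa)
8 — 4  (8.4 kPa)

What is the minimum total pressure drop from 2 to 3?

7.7 kPa

Shortest distances from 2:
2: 0
8: 0.7  (via 2)
1: 2.6  (via 2)
5: 2.9  (via 2)
4: 6.2  (via 1)
0: 6.3  (via 1)
7: 6.3  (via 1)
3: 7.7  (via 4)
Shortest route: 2–1–4–3 = 7.7 kPa.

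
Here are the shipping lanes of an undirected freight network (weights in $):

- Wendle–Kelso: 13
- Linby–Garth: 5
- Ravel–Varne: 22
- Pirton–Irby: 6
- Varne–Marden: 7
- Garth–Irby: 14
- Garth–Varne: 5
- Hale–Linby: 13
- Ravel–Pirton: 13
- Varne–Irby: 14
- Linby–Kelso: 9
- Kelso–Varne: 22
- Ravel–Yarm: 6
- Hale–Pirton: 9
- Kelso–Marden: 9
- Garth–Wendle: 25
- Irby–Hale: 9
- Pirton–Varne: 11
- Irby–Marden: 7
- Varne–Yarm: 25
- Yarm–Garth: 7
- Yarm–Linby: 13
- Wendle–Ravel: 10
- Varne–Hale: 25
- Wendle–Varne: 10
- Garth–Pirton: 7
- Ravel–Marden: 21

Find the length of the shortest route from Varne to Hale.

Compare a few routes:
Varne → Garth → Pirton → Hale: 5+7+9 = 21
Varne → Marden → Irby → Hale: 7+7+9 = 23
Varne → Pirton → Hale: 11+9 = 20
Varne → Garth → Linby → Hale: 5+5+13 = 23
The minimum is $20 via Varne → Pirton → Hale.

$20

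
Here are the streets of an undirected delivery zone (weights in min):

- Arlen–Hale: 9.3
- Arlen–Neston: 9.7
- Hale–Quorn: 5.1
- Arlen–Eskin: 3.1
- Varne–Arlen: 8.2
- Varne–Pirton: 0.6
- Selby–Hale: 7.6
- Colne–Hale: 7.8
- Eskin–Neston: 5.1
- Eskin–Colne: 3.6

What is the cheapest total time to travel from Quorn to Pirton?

23.2 min

Running Dijkstra from Quorn:
Quorn: 0
Hale: 5.1  (via Quorn)
Selby: 12.7  (via Hale)
Colne: 12.9  (via Hale)
Arlen: 14.4  (via Hale)
Eskin: 16.5  (via Colne)
Neston: 21.6  (via Eskin)
Varne: 22.6  (via Arlen)
Pirton: 23.2  (via Varne)
Shortest route: Quorn–Hale–Arlen–Varne–Pirton = 23.2 min.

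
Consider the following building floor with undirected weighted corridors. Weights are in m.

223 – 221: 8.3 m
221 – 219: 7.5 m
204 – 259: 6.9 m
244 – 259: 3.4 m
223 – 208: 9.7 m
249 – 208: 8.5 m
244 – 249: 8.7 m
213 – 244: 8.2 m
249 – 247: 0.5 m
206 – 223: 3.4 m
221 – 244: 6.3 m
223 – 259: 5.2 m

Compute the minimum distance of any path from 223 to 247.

Compare a few routes:
223 - 208 - 249 - 247: 9.7+8.5+0.5 = 18.7
223 - 259 - 244 - 249 - 247: 5.2+3.4+8.7+0.5 = 17.8
Cheapest is 223 - 259 - 244 - 249 - 247 at 17.8 m.

17.8 m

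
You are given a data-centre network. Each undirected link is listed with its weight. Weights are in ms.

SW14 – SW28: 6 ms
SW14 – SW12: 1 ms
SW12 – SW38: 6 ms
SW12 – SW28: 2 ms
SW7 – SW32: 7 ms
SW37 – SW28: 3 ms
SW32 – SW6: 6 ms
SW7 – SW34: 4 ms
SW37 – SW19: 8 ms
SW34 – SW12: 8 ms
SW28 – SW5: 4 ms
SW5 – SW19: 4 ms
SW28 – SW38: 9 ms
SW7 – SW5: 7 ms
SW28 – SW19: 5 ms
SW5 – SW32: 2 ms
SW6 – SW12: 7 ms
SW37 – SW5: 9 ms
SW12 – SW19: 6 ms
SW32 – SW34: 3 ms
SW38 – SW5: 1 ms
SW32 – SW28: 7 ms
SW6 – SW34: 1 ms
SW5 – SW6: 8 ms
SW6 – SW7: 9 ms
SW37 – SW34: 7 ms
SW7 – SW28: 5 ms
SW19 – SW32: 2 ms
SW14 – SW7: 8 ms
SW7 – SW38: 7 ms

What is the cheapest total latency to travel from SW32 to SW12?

Settle nodes by increasing distance from SW32:
SW32: 0
SW19: 2  (via SW32)
SW5: 2  (via SW32)
SW38: 3  (via SW5)
SW34: 3  (via SW32)
SW6: 4  (via SW34)
SW28: 6  (via SW5)
SW7: 7  (via SW32)
SW12: 8  (via SW19)
Shortest route: SW32–SW19–SW12 = 8 ms.

8 ms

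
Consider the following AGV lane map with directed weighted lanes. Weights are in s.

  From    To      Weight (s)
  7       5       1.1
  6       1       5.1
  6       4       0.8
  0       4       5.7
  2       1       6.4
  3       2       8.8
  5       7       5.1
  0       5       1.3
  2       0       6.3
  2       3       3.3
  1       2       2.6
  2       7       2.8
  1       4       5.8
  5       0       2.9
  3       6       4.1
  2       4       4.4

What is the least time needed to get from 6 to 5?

Enumerating some paths:
6–1–2–0–5: 5.1+2.6+6.3+1.3 = 15.3
6–1–2–7–5: 5.1+2.6+2.8+1.1 = 11.6
The minimum is 11.6 s via 6–1–2–7–5.

11.6 s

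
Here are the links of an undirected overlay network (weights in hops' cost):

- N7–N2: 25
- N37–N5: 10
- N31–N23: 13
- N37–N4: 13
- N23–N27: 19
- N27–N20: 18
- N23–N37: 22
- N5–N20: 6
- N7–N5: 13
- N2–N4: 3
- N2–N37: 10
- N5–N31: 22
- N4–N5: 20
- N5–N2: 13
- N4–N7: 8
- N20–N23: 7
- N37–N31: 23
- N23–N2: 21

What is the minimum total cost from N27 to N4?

40 hops' cost

Compare a few routes:
N27 - N20 - N5 - N2 - N4: 18+6+13+3 = 40
N27 - N20 - N5 - N4: 18+6+20 = 44
N27 - N23 - N2 - N4: 19+21+3 = 43
Cheapest is N27 - N20 - N5 - N2 - N4 at 40 hops' cost.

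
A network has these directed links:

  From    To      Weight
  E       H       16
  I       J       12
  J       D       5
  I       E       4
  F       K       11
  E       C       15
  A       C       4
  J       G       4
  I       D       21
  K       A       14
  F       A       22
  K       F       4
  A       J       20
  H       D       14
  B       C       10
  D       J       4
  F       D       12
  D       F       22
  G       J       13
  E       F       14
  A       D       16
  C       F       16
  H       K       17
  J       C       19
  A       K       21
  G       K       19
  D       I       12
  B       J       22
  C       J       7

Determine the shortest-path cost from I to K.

Enumerating some paths:
I - J - G - K: 12+4+19 = 35
I - E - F - K: 4+14+11 = 29
I - E - H - K: 4+16+17 = 37
I - E - C - F - K: 4+15+16+11 = 46
Cheapest is I - E - F - K at 29.

29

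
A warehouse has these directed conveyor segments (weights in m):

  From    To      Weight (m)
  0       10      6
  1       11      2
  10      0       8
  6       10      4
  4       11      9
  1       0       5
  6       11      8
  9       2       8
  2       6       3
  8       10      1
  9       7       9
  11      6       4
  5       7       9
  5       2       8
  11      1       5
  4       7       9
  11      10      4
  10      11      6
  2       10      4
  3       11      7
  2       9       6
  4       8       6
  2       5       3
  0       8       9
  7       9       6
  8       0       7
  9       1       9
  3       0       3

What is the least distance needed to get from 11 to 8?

19 m

Shortest distances from 11:
11: 0
6: 4  (via 11)
10: 4  (via 11)
1: 5  (via 11)
0: 10  (via 1)
8: 19  (via 0)
Shortest route: 11–1–0–8 = 19 m.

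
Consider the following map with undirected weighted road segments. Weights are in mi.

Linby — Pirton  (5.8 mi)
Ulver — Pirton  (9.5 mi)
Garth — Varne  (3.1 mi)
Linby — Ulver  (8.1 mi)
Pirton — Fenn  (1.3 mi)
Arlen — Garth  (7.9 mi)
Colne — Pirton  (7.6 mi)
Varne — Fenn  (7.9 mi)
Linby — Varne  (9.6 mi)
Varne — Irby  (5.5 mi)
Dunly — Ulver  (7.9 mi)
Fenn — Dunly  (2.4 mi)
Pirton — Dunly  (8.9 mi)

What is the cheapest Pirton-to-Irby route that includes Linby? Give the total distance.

20.9 mi

Shortest Pirton→Linby: Pirton–Linby = 5.8
Best Linby to Irby: Linby–Varne–Irby costing 15.1
Total via Linby: 5.8 + 15.1 = 20.9 mi.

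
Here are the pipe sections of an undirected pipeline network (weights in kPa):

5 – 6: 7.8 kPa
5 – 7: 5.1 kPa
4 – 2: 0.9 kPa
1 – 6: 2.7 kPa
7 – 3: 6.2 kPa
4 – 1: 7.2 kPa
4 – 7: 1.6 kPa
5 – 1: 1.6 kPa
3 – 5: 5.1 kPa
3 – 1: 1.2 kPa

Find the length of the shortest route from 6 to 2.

Running Dijkstra from 6:
6: 0
1: 2.7  (via 6)
3: 3.9  (via 1)
5: 4.3  (via 1)
7: 9.4  (via 5)
4: 9.9  (via 1)
2: 10.8  (via 4)
Shortest route: 6–1–4–2 = 10.8 kPa.

10.8 kPa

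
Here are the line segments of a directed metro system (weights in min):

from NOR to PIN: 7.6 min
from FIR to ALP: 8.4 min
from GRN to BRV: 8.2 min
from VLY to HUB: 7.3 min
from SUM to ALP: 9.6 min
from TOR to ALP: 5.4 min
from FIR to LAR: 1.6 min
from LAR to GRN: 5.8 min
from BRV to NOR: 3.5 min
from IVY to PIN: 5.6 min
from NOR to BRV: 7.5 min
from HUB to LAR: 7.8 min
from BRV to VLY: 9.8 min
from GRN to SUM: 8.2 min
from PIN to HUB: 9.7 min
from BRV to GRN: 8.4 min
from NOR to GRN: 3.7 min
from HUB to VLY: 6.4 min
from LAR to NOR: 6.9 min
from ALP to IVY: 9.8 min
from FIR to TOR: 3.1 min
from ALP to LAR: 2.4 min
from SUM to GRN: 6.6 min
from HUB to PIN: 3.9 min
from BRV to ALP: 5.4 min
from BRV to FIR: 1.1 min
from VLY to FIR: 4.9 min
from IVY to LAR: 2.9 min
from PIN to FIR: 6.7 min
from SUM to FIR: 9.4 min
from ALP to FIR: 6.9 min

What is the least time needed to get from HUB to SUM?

21.8 min

Enumerating some paths:
HUB → PIN → FIR → LAR → GRN → SUM: 3.9+6.7+1.6+5.8+8.2 = 26.2
HUB → LAR → NOR → GRN → SUM: 7.8+6.9+3.7+8.2 = 26.6
HUB → LAR → GRN → SUM: 7.8+5.8+8.2 = 21.8
Cheapest is HUB → LAR → GRN → SUM at 21.8 min.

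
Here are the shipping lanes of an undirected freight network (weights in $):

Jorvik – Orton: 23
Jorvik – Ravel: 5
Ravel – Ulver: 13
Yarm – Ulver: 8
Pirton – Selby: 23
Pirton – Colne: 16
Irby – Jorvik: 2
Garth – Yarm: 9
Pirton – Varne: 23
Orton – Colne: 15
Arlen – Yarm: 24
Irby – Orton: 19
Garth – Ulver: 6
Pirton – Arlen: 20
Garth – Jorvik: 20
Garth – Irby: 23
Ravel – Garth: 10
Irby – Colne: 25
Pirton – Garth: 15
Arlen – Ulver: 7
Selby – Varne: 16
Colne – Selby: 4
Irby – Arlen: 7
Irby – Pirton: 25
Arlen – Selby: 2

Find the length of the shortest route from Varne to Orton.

$35

Enumerating some paths:
Varne–Selby–Arlen–Irby–Orton: 16+2+7+19 = 44
Varne–Selby–Colne–Orton: 16+4+15 = 35
The minimum is $35 via Varne–Selby–Colne–Orton.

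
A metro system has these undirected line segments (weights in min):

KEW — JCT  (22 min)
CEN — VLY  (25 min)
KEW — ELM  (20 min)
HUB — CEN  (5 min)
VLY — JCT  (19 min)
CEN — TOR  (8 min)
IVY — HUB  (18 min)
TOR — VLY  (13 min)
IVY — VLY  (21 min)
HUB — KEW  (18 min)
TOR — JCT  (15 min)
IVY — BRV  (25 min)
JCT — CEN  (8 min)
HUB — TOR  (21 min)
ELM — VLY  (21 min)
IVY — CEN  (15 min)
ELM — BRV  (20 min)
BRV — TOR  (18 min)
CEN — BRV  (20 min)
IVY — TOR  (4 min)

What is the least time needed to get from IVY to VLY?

Running Dijkstra from IVY:
IVY: 0
TOR: 4  (via IVY)
CEN: 12  (via TOR)
HUB: 17  (via CEN)
VLY: 17  (via TOR)
Shortest route: IVY → TOR → VLY = 17 min.

17 min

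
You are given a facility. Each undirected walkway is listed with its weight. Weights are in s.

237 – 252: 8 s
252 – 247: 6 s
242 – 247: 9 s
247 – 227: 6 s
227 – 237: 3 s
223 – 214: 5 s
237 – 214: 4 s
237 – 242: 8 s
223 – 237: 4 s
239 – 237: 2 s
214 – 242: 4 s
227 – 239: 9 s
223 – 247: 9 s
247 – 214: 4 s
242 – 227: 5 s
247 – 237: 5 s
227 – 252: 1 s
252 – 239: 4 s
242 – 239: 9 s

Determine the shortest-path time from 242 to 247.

Compare a few routes:
242 → 214 → 247: 4+4 = 8
242 → 227 → 247: 5+6 = 11
242 → 247: 9 = 9
242 → 227 → 252 → 247: 5+1+6 = 12
Cheapest is 242 → 214 → 247 at 8 s.

8 s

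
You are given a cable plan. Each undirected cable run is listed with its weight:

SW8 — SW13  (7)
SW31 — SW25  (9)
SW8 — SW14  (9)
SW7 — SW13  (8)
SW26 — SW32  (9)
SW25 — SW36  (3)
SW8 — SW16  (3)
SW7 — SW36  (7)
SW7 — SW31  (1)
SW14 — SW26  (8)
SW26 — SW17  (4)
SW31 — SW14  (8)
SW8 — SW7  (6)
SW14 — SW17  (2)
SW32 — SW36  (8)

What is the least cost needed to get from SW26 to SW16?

18

Running Dijkstra from SW26:
SW26: 0
SW17: 4  (via SW26)
SW14: 6  (via SW17)
SW32: 9  (via SW26)
SW31: 14  (via SW14)
SW7: 15  (via SW31)
SW8: 15  (via SW14)
SW36: 17  (via SW32)
SW16: 18  (via SW8)
Shortest route: SW26 → SW17 → SW14 → SW8 → SW16 = 18.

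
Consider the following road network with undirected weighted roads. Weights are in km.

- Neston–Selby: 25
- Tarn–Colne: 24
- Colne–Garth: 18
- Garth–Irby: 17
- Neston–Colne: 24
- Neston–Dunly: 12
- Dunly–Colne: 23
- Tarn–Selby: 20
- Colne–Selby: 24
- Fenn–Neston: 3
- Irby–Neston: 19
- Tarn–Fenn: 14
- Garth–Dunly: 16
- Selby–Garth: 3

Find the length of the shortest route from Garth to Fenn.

Compare a few routes:
Garth → Colne → Neston → Fenn: 18+24+3 = 45
Garth → Irby → Neston → Fenn: 17+19+3 = 39
Garth → Selby → Neston → Fenn: 3+25+3 = 31
Garth → Selby → Tarn → Fenn: 3+20+14 = 37
Cheapest is Garth → Selby → Neston → Fenn at 31 km.

31 km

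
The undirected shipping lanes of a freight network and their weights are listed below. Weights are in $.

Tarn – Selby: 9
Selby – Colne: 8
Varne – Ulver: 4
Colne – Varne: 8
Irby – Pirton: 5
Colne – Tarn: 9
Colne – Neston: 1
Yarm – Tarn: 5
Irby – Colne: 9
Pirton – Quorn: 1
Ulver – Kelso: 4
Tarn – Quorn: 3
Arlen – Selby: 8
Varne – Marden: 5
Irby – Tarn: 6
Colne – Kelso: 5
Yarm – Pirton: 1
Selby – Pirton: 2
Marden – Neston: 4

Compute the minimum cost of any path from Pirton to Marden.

Running Dijkstra from Pirton:
Pirton: 0
Quorn: 1  (via Pirton)
Yarm: 1  (via Pirton)
Selby: 2  (via Pirton)
Tarn: 4  (via Quorn)
Irby: 5  (via Pirton)
Arlen: 10  (via Selby)
Colne: 10  (via Selby)
Neston: 11  (via Colne)
Marden: 15  (via Neston)
Shortest route: Pirton → Selby → Colne → Neston → Marden = $15.

$15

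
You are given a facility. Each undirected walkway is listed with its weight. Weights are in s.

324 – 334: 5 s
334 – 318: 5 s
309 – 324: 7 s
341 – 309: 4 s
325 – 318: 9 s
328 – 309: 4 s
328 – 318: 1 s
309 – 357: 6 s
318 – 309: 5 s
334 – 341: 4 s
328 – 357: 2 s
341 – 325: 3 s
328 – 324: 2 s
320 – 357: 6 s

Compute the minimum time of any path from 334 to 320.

14 s

Enumerating some paths:
334 → 318 → 328 → 357 → 320: 5+1+2+6 = 14
334 → 341 → 309 → 357 → 320: 4+4+6+6 = 20
334 → 341 → 309 → 328 → 357 → 320: 4+4+4+2+6 = 20
334 → 324 → 328 → 357 → 320: 5+2+2+6 = 15
Cheapest is 334 → 318 → 328 → 357 → 320 at 14 s.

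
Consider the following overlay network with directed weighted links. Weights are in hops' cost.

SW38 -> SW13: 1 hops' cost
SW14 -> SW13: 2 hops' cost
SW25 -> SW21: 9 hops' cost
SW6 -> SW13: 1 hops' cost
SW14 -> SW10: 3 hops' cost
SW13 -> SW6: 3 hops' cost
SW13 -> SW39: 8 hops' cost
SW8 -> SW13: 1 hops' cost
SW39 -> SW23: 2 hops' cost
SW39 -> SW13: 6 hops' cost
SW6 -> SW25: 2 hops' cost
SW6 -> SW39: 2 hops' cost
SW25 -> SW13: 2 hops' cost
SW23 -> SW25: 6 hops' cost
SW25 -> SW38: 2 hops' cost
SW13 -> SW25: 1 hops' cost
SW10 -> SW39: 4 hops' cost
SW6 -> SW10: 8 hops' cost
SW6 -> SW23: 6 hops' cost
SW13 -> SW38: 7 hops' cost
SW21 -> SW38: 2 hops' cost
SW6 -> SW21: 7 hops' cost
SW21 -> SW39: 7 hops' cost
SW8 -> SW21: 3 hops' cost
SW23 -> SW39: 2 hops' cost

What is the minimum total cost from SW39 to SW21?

Enumerating some paths:
SW39–SW23–SW25–SW13–SW6–SW21: 2+6+2+3+7 = 20
SW39–SW13–SW25–SW21: 6+1+9 = 16
SW39–SW23–SW25–SW21: 2+6+9 = 17
Cheapest is SW39–SW13–SW25–SW21 at 16 hops' cost.

16 hops' cost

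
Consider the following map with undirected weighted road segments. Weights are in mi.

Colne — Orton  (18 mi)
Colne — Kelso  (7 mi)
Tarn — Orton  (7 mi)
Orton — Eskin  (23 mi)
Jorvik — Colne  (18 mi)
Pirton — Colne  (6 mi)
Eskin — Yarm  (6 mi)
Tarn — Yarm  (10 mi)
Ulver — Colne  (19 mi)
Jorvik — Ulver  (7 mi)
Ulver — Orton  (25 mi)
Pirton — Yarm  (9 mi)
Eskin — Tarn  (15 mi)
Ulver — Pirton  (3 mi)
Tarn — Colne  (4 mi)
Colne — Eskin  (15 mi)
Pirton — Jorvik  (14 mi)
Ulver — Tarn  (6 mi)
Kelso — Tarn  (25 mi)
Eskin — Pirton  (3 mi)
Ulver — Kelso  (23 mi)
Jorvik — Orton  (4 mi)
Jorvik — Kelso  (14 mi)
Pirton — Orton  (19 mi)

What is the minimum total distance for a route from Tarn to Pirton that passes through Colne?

10 mi

Best Tarn to Colne: Tarn–Colne costing 4
Best Colne to Pirton: Colne–Pirton costing 6
Total via Colne: 4 + 6 = 10 mi.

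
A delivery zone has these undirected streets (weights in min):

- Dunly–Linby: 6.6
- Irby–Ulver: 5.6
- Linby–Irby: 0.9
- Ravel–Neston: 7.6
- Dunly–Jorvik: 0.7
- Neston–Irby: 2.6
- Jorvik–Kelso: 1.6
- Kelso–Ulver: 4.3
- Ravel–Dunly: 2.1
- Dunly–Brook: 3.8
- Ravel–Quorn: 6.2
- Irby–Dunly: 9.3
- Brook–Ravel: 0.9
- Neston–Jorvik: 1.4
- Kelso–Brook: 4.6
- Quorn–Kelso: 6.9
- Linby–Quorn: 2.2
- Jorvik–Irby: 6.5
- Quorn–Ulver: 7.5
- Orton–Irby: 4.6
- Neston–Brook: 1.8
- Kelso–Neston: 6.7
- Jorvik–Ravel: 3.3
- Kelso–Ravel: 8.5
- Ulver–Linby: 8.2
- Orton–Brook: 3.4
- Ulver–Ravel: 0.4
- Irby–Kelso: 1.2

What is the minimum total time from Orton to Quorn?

7.7 min

Compare a few routes:
Orton → Brook → Ravel → Ulver → Quorn: 3.4+0.9+0.4+7.5 = 12.2
Orton → Brook → Neston → Irby → Linby → Quorn: 3.4+1.8+2.6+0.9+2.2 = 10.9
Orton → Brook → Ravel → Quorn: 3.4+0.9+6.2 = 10.5
Orton → Irby → Linby → Quorn: 4.6+0.9+2.2 = 7.7
Cheapest is Orton → Irby → Linby → Quorn at 7.7 min.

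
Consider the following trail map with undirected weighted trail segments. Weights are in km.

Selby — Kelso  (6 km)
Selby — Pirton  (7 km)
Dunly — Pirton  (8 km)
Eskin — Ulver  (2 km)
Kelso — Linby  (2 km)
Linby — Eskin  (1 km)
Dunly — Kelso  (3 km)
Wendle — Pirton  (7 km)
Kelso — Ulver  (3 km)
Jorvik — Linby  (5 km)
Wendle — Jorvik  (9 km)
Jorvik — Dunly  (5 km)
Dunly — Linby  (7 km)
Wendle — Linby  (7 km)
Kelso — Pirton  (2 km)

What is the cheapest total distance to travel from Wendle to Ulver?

10 km

Running Dijkstra from Wendle:
Wendle: 0
Pirton: 7  (via Wendle)
Linby: 7  (via Wendle)
Eskin: 8  (via Linby)
Jorvik: 9  (via Wendle)
Kelso: 9  (via Pirton)
Ulver: 10  (via Eskin)
Shortest route: Wendle → Linby → Eskin → Ulver = 10 km.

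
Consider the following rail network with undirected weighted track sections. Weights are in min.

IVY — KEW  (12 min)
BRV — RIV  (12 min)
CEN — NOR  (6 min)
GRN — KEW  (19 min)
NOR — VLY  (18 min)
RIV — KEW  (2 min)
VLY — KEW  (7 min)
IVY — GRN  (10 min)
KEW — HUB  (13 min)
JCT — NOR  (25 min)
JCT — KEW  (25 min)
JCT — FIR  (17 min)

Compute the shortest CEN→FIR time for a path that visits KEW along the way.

Best CEN to KEW: CEN–NOR–VLY–KEW costing 31
Shortest KEW→FIR: KEW–JCT–FIR = 42
Total via KEW: 31 + 42 = 73 min.

73 min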